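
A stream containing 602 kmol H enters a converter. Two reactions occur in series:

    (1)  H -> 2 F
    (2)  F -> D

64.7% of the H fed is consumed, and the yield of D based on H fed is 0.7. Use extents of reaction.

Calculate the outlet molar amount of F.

358 kmol

Conversion of H: H consumed = 1ξ₁ = 0.647 × 602 → ξ₁ = 389.5 kmol.
Yield of D: 1ξ₂ / 602 = 0.7 → ξ₂ = 421.4 kmol.
Outlet amounts (n = n₀ + Σ ν·ξ):
  H: 602 − 1(389.5) = 212.5
  F: 0 + 2(389.5) − 1(421.4) = 357.6
  D: 0 + 1(421.4) = 421.4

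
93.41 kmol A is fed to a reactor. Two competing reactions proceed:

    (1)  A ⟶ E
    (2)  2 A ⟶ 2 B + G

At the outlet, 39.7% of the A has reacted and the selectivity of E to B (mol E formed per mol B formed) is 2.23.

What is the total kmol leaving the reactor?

Conversion of A: A consumed = 0.397 × 93.41 = 37.08 kmol = 1ξ₁ + 2ξ₂.
Selectivity: 1ξ₁ / (2ξ₂) = 2.23 → ξ₁ = 4.46 ξ₂.
Substitute: (1·4.46 + 2) ξ₂ = 37.08 → ξ₂ = 5.741 kmol, ξ₁ = 25.6 kmol.
Outlet amounts (n = n₀ + Σ ν·ξ):
  A: 93.41 − 1(25.6) − 2(5.741) = 56.33
  E: 0 + 1(25.6) = 25.6
  B: 0 + 2(5.741) = 11.48
  G: 0 + 1(5.741) = 5.741
Total out = 56.33 + 25.6 + 11.48 + 5.741 = 99.15 kmol.

99.2 kmol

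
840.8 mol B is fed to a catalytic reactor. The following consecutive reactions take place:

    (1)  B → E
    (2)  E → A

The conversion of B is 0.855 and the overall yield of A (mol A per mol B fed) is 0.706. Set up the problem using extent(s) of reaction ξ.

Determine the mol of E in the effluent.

125 mol

Conversion of B: B consumed = 1ξ₁ = 0.855 × 840.8 → ξ₁ = 718.9 mol.
Yield of A: 1ξ₂ / 840.8 = 0.706 → ξ₂ = 593.6 mol.
Outlet amounts (n = n₀ + Σ ν·ξ):
  B: 840.8 − 1(718.9) = 121.9
  E: 0 + 1(718.9) − 1(593.6) = 125.3
  A: 0 + 1(593.6) = 593.6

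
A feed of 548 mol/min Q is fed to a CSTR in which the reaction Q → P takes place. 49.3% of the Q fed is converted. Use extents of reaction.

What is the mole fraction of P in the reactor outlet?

Q reacted = 0.493 × 548 = 270.2 mol/min; ν_Q = −1, so ξ = 270.2/1 = 270.2 mol/min.
Outlet amounts (n = n₀ + ν ξ):
  Q: 548 − 1(270.2) = 277.8
  P: 0 + 1(270.2) = 270.2
Total out = 548 mol/min; y_P = 270.2 / 548 = 0.493.

0.493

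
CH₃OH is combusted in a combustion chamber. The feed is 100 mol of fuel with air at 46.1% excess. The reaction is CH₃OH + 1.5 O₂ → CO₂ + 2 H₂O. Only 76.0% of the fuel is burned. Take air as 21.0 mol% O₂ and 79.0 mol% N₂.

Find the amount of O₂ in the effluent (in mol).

Stoichiometric O₂ = 1.5 × 100 = 150 mol; O₂ fed = 150 × 1.461 = 219.2 mol.
N₂ fed = 219.2 × 79/21 = 824.4 mol.
Fuel reacted = 0.76 × 100 → ξ = 76 mol.
Outlet (n = n₀ + ν ξ):
  CH₃OH: 100 − 1(76) = 24
  O₂: 219.2 − 1.5(76) = 105.2
  N₂: 824.4 (inert)
  CO₂: 0 + 1(76) = 76
  H₂O: 0 + 2(76) = 152

105 mol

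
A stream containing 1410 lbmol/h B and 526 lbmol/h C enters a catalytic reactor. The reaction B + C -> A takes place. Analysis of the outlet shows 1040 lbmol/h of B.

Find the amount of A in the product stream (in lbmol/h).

For B: n = n₀ − 1ξ → 1040 = 1410 − 1ξ, giving ξ = 370 lbmol/h.
Outlet amounts (n = n₀ + ν ξ):
  B: 1410 − 1(370) = 1040
  C: 526 − 1(370) = 156
  A: 0 + 1(370) = 370

370 lbmol/h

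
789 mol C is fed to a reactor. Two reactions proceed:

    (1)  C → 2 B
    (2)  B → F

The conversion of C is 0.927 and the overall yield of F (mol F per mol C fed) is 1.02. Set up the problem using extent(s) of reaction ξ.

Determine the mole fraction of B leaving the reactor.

Conversion of C: C consumed = 1ξ₁ = 0.927 × 789 → ξ₁ = 731.4 mol.
Yield of F: 1ξ₂ / 789 = 1.02 → ξ₂ = 804.8 mol.
Outlet amounts (n = n₀ + Σ ν·ξ):
  C: 789 − 1(731.4) = 57.6
  B: 0 + 2(731.4) − 1(804.8) = 658
  F: 0 + 1(804.8) = 804.8
Total out = 1520 mol; y_B = 658 / 1520 = 0.4328.

0.433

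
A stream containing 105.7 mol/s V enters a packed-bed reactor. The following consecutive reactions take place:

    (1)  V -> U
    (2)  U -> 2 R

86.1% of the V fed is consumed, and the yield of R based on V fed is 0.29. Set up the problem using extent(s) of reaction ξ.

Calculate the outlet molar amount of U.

Conversion of V: V consumed = 1ξ₁ = 0.861 × 105.7 → ξ₁ = 91.01 mol/s.
Yield of R: 2ξ₂ / 105.7 = 0.29 → ξ₂ = 15.33 mol/s.
Outlet amounts (n = n₀ + Σ ν·ξ):
  V: 105.7 − 1(91.01) = 14.69
  U: 0 + 1(91.01) − 1(15.33) = 75.68
  R: 0 + 2(15.33) = 30.65

75.7 mol/s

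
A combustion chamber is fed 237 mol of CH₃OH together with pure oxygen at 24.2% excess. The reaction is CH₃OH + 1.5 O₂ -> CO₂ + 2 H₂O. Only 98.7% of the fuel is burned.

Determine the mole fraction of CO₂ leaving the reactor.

Stoichiometric O₂ = 1.5 × 237 = 355.5 mol; O₂ fed = 355.5 × 1.242 = 441.5 mol.
Fuel reacted = 0.987 × 237 → ξ = 233.9 mol.
Outlet (n = n₀ + ν ξ):
  CH₃OH: 237 − 1(233.9) = 3.081
  O₂: 441.5 − 1.5(233.9) = 90.65
  CO₂: 0 + 1(233.9) = 233.9
  H₂O: 0 + 2(233.9) = 467.8
Total out = 795.5 mol; y_CO₂ = 233.9 / 795.5 = 0.2941.

0.294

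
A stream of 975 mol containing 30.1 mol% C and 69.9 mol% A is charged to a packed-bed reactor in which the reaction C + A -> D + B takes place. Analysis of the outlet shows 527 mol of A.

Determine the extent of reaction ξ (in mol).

ξ = 155 mol

For A: n = n₀ − 1ξ → 527 = 681.5 − 1ξ, giving ξ = 154.5 mol.
Outlet amounts (n = n₀ + ν ξ):
  C: 293.5 − 1(154.5) = 139
  A: 681.5 − 1(154.5) = 527
  D: 0 + 1(154.5) = 154.5
  B: 0 + 1(154.5) = 154.5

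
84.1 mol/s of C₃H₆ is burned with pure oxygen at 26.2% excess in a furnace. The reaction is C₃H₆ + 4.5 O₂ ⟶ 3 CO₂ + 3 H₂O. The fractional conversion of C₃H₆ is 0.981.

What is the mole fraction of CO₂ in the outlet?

Stoichiometric O₂ = 4.5 × 84.1 = 378.4 mol/s; O₂ fed = 378.4 × 1.262 = 477.6 mol/s.
Fuel reacted = 0.981 × 84.1 → ξ = 82.5 mol/s.
Outlet (n = n₀ + ν ξ):
  C₃H₆: 84.1 − 1(82.5) = 1.598
  O₂: 477.6 − 4.5(82.5) = 106.3
  CO₂: 0 + 3(82.5) = 247.5
  H₂O: 0 + 3(82.5) = 247.5
Total out = 603 mol/s; y_CO₂ = 247.5 / 603 = 0.4105.

0.41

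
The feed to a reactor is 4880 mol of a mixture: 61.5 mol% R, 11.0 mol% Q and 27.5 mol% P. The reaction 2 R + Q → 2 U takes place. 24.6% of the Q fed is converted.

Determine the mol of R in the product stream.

2740 mol

Q reacted = 0.246 × 536.8 = 132.1 mol; ν_Q = −1, so ξ = 132.1/1 = 132.1 mol.
Outlet amounts (n = n₀ + ν ξ):
  R: 3001 − 2(132.1) = 2737
  Q: 536.8 − 1(132.1) = 404.7
  U: 0 + 2(132.1) = 264.1
  P: 1342 (inert)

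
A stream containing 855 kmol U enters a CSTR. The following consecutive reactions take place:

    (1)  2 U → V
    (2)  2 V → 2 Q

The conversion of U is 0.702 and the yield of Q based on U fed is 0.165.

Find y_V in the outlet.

0.287

Conversion of U: U consumed = 2ξ₁ = 0.702 × 855 → ξ₁ = 300.1 kmol.
Yield of Q: 2ξ₂ / 855 = 0.165 → ξ₂ = 70.54 kmol.
Outlet amounts (n = n₀ + Σ ν·ξ):
  U: 855 − 2(300.1) = 254.8
  V: 0 + 1(300.1) − 2(70.54) = 159
  Q: 0 + 2(70.54) = 141.1
Total out = 554.9 kmol; y_V = 159 / 554.9 = 0.2866.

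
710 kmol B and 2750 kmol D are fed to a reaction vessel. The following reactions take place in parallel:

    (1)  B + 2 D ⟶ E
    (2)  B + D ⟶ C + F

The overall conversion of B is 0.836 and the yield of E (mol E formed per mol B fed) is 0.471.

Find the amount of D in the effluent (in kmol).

Yield of E: 1ξ₁ / 710 = 0.471 → ξ₁ = 334.4 kmol.
Conversion of B: 1ξ₁ + 1ξ₂ = 0.836 × 710 = 593.6 → ξ₂ = 259.1 kmol.
Outlet amounts (n = n₀ + Σ ν·ξ):
  B: 710 − 1(334.4) − 1(259.1) = 116.4
  D: 2750 − 2(334.4) − 1(259.1) = 1822
  E: 0 + 1(334.4) = 334.4
  C: 0 + 1(259.1) = 259.1
  F: 0 + 1(259.1) = 259.1

1820 kmol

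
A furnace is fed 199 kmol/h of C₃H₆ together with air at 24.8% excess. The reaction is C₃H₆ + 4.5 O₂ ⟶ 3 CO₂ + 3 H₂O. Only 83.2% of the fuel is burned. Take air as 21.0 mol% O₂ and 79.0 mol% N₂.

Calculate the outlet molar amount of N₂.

4200 kmol/h

Stoichiometric O₂ = 4.5 × 199 = 895.5 kmol/h; O₂ fed = 895.5 × 1.248 = 1118 kmol/h.
N₂ fed = 1118 × 79/21 = 4204 kmol/h.
Fuel reacted = 0.832 × 199 → ξ = 165.6 kmol/h.
Outlet (n = n₀ + ν ξ):
  C₃H₆: 199 − 1(165.6) = 33.43
  O₂: 1118 − 4.5(165.6) = 372.5
  N₂: 4204 (inert)
  CO₂: 0 + 3(165.6) = 496.7
  H₂O: 0 + 3(165.6) = 496.7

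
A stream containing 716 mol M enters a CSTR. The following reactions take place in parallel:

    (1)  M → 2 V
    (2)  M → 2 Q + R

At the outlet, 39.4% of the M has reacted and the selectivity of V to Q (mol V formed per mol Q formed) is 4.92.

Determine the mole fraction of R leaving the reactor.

0.0456

Conversion of M: M consumed = 0.394 × 716 = 282.1 mol = 1ξ₁ + 1ξ₂.
Selectivity: 2ξ₁ / (2ξ₂) = 4.92 → ξ₁ = 4.92 ξ₂.
Substitute: (1·4.92 + 1) ξ₂ = 282.1 → ξ₂ = 47.65 mol, ξ₁ = 234.5 mol.
Outlet amounts (n = n₀ + Σ ν·ξ):
  M: 716 − 1(234.5) − 1(47.65) = 433.9
  V: 0 + 2(234.5) = 468.9
  Q: 0 + 2(47.65) = 95.31
  R: 0 + 1(47.65) = 47.65
Total out = 1046 mol; y_R = 47.65 / 1046 = 0.04557.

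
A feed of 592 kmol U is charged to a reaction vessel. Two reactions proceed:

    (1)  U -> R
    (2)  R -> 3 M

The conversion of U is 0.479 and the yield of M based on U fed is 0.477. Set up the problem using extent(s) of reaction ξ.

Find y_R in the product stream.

0.243

Conversion of U: U consumed = 1ξ₁ = 0.479 × 592 → ξ₁ = 283.6 kmol.
Yield of M: 3ξ₂ / 592 = 0.477 → ξ₂ = 94.13 kmol.
Outlet amounts (n = n₀ + Σ ν·ξ):
  U: 592 − 1(283.6) = 308.4
  R: 0 + 1(283.6) − 1(94.13) = 189.4
  M: 0 + 3(94.13) = 282.4
Total out = 780.3 kmol; y_R = 189.4 / 780.3 = 0.2428.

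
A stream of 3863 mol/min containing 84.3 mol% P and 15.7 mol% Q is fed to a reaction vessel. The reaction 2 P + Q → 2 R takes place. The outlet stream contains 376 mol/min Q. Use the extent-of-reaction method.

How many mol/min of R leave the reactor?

461 mol/min

For Q: n = n₀ − 1ξ → 376 = 606.5 − 1ξ, giving ξ = 230.5 mol/min.
Outlet amounts (n = n₀ + ν ξ):
  P: 3257 − 2(230.5) = 2796
  Q: 606.5 − 1(230.5) = 376
  R: 0 + 2(230.5) = 461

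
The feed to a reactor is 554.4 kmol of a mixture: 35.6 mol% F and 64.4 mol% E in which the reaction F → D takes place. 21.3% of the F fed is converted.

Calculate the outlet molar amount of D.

42 kmol

F reacted = 0.213 × 197.4 = 42.04 kmol; ν_F = −1, so ξ = 42.04/1 = 42.04 kmol.
Outlet amounts (n = n₀ + ν ξ):
  F: 197.4 − 1(42.04) = 155.3
  D: 0 + 1(42.04) = 42.04
  E: 357 (inert)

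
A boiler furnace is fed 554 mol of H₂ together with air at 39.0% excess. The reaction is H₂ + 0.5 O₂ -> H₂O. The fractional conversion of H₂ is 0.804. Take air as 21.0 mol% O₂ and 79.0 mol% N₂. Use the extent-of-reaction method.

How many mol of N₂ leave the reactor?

1450 mol

Stoichiometric O₂ = 0.5 × 554 = 277 mol; O₂ fed = 277 × 1.390 = 385 mol.
N₂ fed = 385 × 79/21 = 1448 mol.
Fuel reacted = 0.804 × 554 → ξ = 445.4 mol.
Outlet (n = n₀ + ν ξ):
  H₂: 554 − 1(445.4) = 108.6
  O₂: 385 − 0.5(445.4) = 162.3
  N₂: 1448 (inert)
  H₂O: 0 + 1(445.4) = 445.4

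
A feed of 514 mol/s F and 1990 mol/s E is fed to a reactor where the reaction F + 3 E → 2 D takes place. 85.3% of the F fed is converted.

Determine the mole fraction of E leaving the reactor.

0.415

F reacted = 0.853 × 514 = 438.4 mol/s; ν_F = −1, so ξ = 438.4/1 = 438.4 mol/s.
Outlet amounts (n = n₀ + ν ξ):
  F: 514 − 1(438.4) = 75.56
  E: 1990 − 3(438.4) = 674.7
  D: 0 + 2(438.4) = 876.9
Total out = 1627 mol/s; y_E = 674.7 / 1627 = 0.4146.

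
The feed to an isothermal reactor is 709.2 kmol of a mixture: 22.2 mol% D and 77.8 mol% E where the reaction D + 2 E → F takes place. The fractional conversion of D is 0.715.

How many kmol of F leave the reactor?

113 kmol

D reacted = 0.715 × 157.4 = 112.6 kmol; ν_D = −1, so ξ = 112.6/1 = 112.6 kmol.
Outlet amounts (n = n₀ + ν ξ):
  D: 157.4 − 1(112.6) = 44.87
  E: 551.8 − 2(112.6) = 326.6
  F: 0 + 1(112.6) = 112.6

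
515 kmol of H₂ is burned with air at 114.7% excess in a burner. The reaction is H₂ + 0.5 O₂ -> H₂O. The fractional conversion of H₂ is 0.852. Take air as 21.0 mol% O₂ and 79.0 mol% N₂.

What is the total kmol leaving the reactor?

Stoichiometric O₂ = 0.5 × 515 = 257.5 kmol; O₂ fed = 257.5 × 2.147 = 552.9 kmol.
N₂ fed = 552.9 × 79/21 = 2080 kmol.
Fuel reacted = 0.852 × 515 → ξ = 438.8 kmol.
Outlet (n = n₀ + ν ξ):
  H₂: 515 − 1(438.8) = 76.22
  O₂: 552.9 − 0.5(438.8) = 333.5
  N₂: 2080 (inert)
  H₂O: 0 + 1(438.8) = 438.8
Total out = 76.22 + 333.5 + 2080 + 438.8 = 2928 kmol.

2930 kmol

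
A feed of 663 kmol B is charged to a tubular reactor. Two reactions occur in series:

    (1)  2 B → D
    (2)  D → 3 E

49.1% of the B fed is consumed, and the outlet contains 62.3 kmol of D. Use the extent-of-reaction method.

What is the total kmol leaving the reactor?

701 kmol

Conversion of B: B consumed = 2ξ₁ = 0.491 × 663 → ξ₁ = 162.8 kmol.
D balance: n_D = 0 + 1ξ₁ − 1ξ₂ = 62.3 → ξ₂ = (1·162.8 − 62.3)/1 = 100.5 kmol.
Outlet amounts (n = n₀ + Σ ν·ξ):
  B: 663 − 2(162.8) = 337.5
  D: 0 + 1(162.8) − 1(100.5) = 62.3
  E: 0 + 3(100.5) = 301.4
Total out = 337.5 + 62.3 + 301.4 = 701.2 kmol.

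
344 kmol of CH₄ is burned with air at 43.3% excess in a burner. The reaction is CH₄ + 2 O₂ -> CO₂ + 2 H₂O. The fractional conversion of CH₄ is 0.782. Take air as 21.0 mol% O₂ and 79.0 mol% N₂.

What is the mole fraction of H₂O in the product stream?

Stoichiometric O₂ = 2 × 344 = 688 kmol; O₂ fed = 688 × 1.433 = 985.9 kmol.
N₂ fed = 985.9 × 79/21 = 3709 kmol.
Fuel reacted = 0.782 × 344 → ξ = 269 kmol.
Outlet (n = n₀ + ν ξ):
  CH₄: 344 − 1(269) = 74.99
  O₂: 985.9 − 2(269) = 447.9
  N₂: 3709 (inert)
  CO₂: 0 + 1(269) = 269
  H₂O: 0 + 2(269) = 538
Total out = 5039 kmol; y_H₂O = 538 / 5039 = 0.1068.

0.107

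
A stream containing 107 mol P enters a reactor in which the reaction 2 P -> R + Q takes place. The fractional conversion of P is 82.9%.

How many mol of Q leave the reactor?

P reacted = 0.829 × 107 = 88.7 mol; ν_P = −2, so ξ = 88.7/2 = 44.35 mol.
Outlet amounts (n = n₀ + ν ξ):
  P: 107 − 2(44.35) = 18.3
  R: 0 + 1(44.35) = 44.35
  Q: 0 + 1(44.35) = 44.35

44.4 mol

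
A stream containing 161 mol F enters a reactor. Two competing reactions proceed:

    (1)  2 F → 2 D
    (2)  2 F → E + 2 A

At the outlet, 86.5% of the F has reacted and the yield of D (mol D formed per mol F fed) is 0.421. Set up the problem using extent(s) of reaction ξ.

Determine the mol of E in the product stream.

35.7 mol

Yield of D: 2ξ₁ / 161 = 0.421 → ξ₁ = 33.89 mol.
Conversion of F: 2ξ₁ + 2ξ₂ = 0.865 × 161 = 139.3 → ξ₂ = 35.74 mol.
Outlet amounts (n = n₀ + Σ ν·ξ):
  F: 161 − 2(33.89) − 2(35.74) = 21.74
  D: 0 + 2(33.89) = 67.78
  E: 0 + 1(35.74) = 35.74
  A: 0 + 2(35.74) = 71.48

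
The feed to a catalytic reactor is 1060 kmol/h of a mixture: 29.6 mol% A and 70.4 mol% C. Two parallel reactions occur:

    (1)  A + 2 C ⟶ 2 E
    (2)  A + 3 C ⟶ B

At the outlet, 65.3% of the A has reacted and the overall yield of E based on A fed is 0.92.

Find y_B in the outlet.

Yield of E: 2ξ₁ / 313.8 = 0.92 → ξ₁ = 144.3 kmol/h.
Conversion of A: 1ξ₁ + 1ξ₂ = 0.653 × 313.8 = 204.9 → ξ₂ = 60.56 kmol/h.
Outlet amounts (n = n₀ + Σ ν·ξ):
  A: 313.8 − 1(144.3) − 1(60.56) = 108.9
  C: 746.2 − 2(144.3) − 3(60.56) = 275.9
  E: 0 + 2(144.3) = 288.7
  B: 0 + 1(60.56) = 60.56
Total out = 734 kmol/h; y_B = 60.56 / 734 = 0.0825.

0.0825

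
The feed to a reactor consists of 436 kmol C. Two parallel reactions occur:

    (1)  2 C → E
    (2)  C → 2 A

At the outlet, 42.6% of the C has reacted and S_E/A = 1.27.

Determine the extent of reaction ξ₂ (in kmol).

Conversion of C: C consumed = 0.426 × 436 = 185.7 kmol = 2ξ₁ + 1ξ₂.
Selectivity: 1ξ₁ / (2ξ₂) = 1.27 → ξ₁ = 2.54 ξ₂.
Substitute: (2·2.54 + 1) ξ₂ = 185.7 → ξ₂ = 30.55 kmol, ξ₁ = 77.59 kmol.
Outlet amounts (n = n₀ + Σ ν·ξ):
  C: 436 − 2(77.59) − 1(30.55) = 250.3
  E: 0 + 1(77.59) = 77.59
  A: 0 + 2(30.55) = 61.1

ξ₂ = 30.5 kmol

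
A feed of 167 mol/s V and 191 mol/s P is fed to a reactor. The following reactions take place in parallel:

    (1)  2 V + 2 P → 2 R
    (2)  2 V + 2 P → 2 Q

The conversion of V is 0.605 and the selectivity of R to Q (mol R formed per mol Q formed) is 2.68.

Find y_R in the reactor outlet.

0.286

Conversion of V: V consumed = 0.605 × 167 = 101 mol/s = 2ξ₁ + 2ξ₂.
Selectivity: 2ξ₁ / (2ξ₂) = 2.68 → ξ₁ = 2.68 ξ₂.
Substitute: (2·2.68 + 2) ξ₂ = 101 → ξ₂ = 13.73 mol/s, ξ₁ = 36.79 mol/s.
Outlet amounts (n = n₀ + Σ ν·ξ):
  V: 167 − 2(36.79) − 2(13.73) = 65.97
  P: 191 − 2(36.79) − 2(13.73) = 89.97
  R: 0 + 2(36.79) = 73.58
  Q: 0 + 2(13.73) = 27.46
Total out = 257 mol/s; y_R = 73.58 / 257 = 0.2863.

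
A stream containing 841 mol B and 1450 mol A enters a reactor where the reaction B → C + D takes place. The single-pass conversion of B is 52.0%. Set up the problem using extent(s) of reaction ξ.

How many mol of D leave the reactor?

B reacted = 0.52 × 841 = 437.3 mol; ν_B = −1, so ξ = 437.3/1 = 437.3 mol.
Outlet amounts (n = n₀ + ν ξ):
  B: 841 − 1(437.3) = 403.7
  C: 0 + 1(437.3) = 437.3
  D: 0 + 1(437.3) = 437.3
  A: 1450 (inert)

437 mol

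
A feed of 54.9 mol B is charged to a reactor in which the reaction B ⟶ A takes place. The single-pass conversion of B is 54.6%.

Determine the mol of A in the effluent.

B reacted = 0.546 × 54.9 = 29.98 mol; ν_B = −1, so ξ = 29.98/1 = 29.98 mol.
Outlet amounts (n = n₀ + ν ξ):
  B: 54.9 − 1(29.98) = 24.92
  A: 0 + 1(29.98) = 29.98

30 mol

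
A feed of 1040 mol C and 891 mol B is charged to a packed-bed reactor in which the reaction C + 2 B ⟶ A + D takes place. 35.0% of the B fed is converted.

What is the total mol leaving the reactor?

B reacted = 0.35 × 891 = 311.8 mol; ν_B = −2, so ξ = 311.8/2 = 155.9 mol.
Outlet amounts (n = n₀ + ν ξ):
  C: 1040 − 1(155.9) = 884.1
  B: 891 − 2(155.9) = 579.2
  A: 0 + 1(155.9) = 155.9
  D: 0 + 1(155.9) = 155.9
Total out = 884.1 + 579.2 + 155.9 + 155.9 = 1775 mol.

1780 mol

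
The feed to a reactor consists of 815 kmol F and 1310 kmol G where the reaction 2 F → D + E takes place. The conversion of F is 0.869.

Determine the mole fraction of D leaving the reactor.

0.167

F reacted = 0.869 × 815 = 708.2 kmol; ν_F = −2, so ξ = 708.2/2 = 354.1 kmol.
Outlet amounts (n = n₀ + ν ξ):
  F: 815 − 2(354.1) = 106.8
  D: 0 + 1(354.1) = 354.1
  E: 0 + 1(354.1) = 354.1
  G: 1310 (inert)
Total out = 2125 kmol; y_D = 354.1 / 2125 = 0.1666.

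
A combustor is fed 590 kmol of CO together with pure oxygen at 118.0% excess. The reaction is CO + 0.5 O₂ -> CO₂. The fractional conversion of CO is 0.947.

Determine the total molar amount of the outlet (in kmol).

Stoichiometric O₂ = 0.5 × 590 = 295 kmol; O₂ fed = 295 × 2.180 = 643.1 kmol.
Fuel reacted = 0.947 × 590 → ξ = 558.7 kmol.
Outlet (n = n₀ + ν ξ):
  CO: 590 − 1(558.7) = 31.27
  O₂: 643.1 − 0.5(558.7) = 363.7
  CO₂: 0 + 1(558.7) = 558.7
Total out = 31.27 + 363.7 + 558.7 = 953.7 kmol.

954 kmol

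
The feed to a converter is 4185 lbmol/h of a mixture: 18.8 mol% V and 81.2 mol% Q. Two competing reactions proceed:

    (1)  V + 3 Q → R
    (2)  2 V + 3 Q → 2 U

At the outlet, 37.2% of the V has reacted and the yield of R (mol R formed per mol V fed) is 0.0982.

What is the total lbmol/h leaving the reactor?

3630 lbmol/h

Yield of R: 1ξ₁ / 786.8 = 0.0982 → ξ₁ = 77.26 lbmol/h.
Conversion of V: 1ξ₁ + 2ξ₂ = 0.372 × 786.8 = 292.7 → ξ₂ = 107.7 lbmol/h.
Outlet amounts (n = n₀ + Σ ν·ξ):
  V: 786.8 − 1(77.26) − 2(107.7) = 494.1
  Q: 3398 − 3(77.26) − 3(107.7) = 2843
  R: 0 + 1(77.26) = 77.26
  U: 0 + 2(107.7) = 215.4
Total out = 494.1 + 2843 + 77.26 + 215.4 = 3630 lbmol/h.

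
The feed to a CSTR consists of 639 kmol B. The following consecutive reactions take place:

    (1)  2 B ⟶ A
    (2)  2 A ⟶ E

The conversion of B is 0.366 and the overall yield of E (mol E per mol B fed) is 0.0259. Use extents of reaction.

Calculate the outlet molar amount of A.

83.8 kmol

Conversion of B: B consumed = 2ξ₁ = 0.366 × 639 → ξ₁ = 116.9 kmol.
Yield of E: 1ξ₂ / 639 = 0.0259 → ξ₂ = 16.55 kmol.
Outlet amounts (n = n₀ + Σ ν·ξ):
  B: 639 − 2(116.9) = 405.1
  A: 0 + 1(116.9) − 2(16.55) = 83.84
  E: 0 + 1(16.55) = 16.55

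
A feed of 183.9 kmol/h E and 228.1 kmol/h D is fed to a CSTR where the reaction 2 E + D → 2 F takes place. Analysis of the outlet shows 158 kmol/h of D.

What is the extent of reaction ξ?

For D: n = n₀ − 1ξ → 158 = 228.1 − 1ξ, giving ξ = 70.1 kmol/h.
Outlet amounts (n = n₀ + ν ξ):
  E: 183.9 − 2(70.1) = 43.7
  D: 228.1 − 1(70.1) = 158
  F: 0 + 2(70.1) = 140.2

ξ = 70.1 kmol/h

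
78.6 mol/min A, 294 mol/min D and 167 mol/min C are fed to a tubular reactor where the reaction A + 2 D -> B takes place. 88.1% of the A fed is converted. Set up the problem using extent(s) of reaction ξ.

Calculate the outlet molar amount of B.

A reacted = 0.881 × 78.6 = 69.25 mol/min; ν_A = −1, so ξ = 69.25/1 = 69.25 mol/min.
Outlet amounts (n = n₀ + ν ξ):
  A: 78.6 − 1(69.25) = 9.353
  D: 294 − 2(69.25) = 155.5
  B: 0 + 1(69.25) = 69.25
  C: 167 (inert)

69.2 mol/min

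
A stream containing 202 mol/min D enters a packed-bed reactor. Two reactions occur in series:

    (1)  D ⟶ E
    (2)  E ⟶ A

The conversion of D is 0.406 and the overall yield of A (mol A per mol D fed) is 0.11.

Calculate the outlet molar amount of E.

Conversion of D: D consumed = 1ξ₁ = 0.406 × 202 → ξ₁ = 82.01 mol/min.
Yield of A: 1ξ₂ / 202 = 0.11 → ξ₂ = 22.22 mol/min.
Outlet amounts (n = n₀ + Σ ν·ξ):
  D: 202 − 1(82.01) = 120
  E: 0 + 1(82.01) − 1(22.22) = 59.79
  A: 0 + 1(22.22) = 22.22

59.8 mol/min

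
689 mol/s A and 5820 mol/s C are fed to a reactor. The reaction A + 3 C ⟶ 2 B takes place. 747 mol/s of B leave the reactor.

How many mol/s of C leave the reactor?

4700 mol/s

For B: n = n₀ + 2ξ → 747 = 0 + 2ξ, giving ξ = 373.5 mol/s.
Outlet amounts (n = n₀ + ν ξ):
  A: 689 − 1(373.5) = 315.5
  C: 5820 − 3(373.5) = 4700
  B: 0 + 2(373.5) = 747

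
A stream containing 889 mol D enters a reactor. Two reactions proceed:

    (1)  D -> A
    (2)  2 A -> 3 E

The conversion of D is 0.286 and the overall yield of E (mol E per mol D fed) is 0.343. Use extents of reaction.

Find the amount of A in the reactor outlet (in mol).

51 mol

Conversion of D: D consumed = 1ξ₁ = 0.286 × 889 → ξ₁ = 254.3 mol.
Yield of E: 3ξ₂ / 889 = 0.343 → ξ₂ = 101.6 mol.
Outlet amounts (n = n₀ + Σ ν·ξ):
  D: 889 − 1(254.3) = 634.7
  A: 0 + 1(254.3) − 2(101.6) = 50.97
  E: 0 + 3(101.6) = 304.9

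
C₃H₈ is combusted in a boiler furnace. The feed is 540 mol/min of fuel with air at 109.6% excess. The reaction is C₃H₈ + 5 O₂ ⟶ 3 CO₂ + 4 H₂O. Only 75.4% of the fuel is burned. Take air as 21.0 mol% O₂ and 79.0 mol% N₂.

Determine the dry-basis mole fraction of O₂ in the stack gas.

0.138

Stoichiometric O₂ = 5 × 540 = 2700 mol/min; O₂ fed = 2700 × 2.096 = 5659 mol/min.
N₂ fed = 5659 × 79/21 = 21290 mol/min.
Fuel reacted = 0.754 × 540 → ξ = 407.2 mol/min.
Outlet (n = n₀ + ν ξ):
  C₃H₈: 540 − 1(407.2) = 132.8
  O₂: 5659 − 5(407.2) = 3623
  N₂: 21290 (inert)
  CO₂: 0 + 3(407.2) = 1221
  H₂O: 0 + 4(407.2) = 1629
Dry total = 26270 mol/min; y_O₂ (dry) = 3623 / 26270 = 0.1379.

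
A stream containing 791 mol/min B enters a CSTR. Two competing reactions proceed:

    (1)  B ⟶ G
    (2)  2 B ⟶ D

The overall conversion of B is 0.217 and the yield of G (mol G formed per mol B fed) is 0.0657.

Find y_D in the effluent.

0.0818

Yield of G: 1ξ₁ / 791 = 0.0657 → ξ₁ = 51.97 mol/min.
Conversion of B: 1ξ₁ + 2ξ₂ = 0.217 × 791 = 171.6 → ξ₂ = 59.84 mol/min.
Outlet amounts (n = n₀ + Σ ν·ξ):
  B: 791 − 1(51.97) − 2(59.84) = 619.4
  G: 0 + 1(51.97) = 51.97
  D: 0 + 1(59.84) = 59.84
Total out = 731.2 mol/min; y_D = 59.84 / 731.2 = 0.08184.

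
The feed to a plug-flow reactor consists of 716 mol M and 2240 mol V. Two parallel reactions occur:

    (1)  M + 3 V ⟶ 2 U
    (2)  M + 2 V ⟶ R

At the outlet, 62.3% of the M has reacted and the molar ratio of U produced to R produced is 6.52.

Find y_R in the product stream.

Conversion of M: M consumed = 0.623 × 716 = 446.1 mol = 1ξ₁ + 1ξ₂.
Selectivity: 2ξ₁ / (1ξ₂) = 6.52 → ξ₁ = 3.26 ξ₂.
Substitute: (1·3.26 + 1) ξ₂ = 446.1 → ξ₂ = 104.7 mol, ξ₁ = 341.4 mol.
Outlet amounts (n = n₀ + Σ ν·ξ):
  M: 716 − 1(341.4) − 1(104.7) = 269.9
  V: 2240 − 3(341.4) − 2(104.7) = 1007
  U: 0 + 2(341.4) = 682.7
  R: 0 + 1(104.7) = 104.7
Total out = 2064 mol; y_R = 104.7 / 2064 = 0.05074.

0.0507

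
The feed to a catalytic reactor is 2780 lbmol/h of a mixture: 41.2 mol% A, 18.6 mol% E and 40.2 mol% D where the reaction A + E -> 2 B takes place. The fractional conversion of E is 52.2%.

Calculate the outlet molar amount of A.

E reacted = 0.522 × 517.1 = 269.9 lbmol/h; ν_E = −1, so ξ = 269.9/1 = 269.9 lbmol/h.
Outlet amounts (n = n₀ + ν ξ):
  A: 1145 − 1(269.9) = 875.4
  E: 517.1 − 1(269.9) = 247.2
  B: 0 + 2(269.9) = 539.8
  D: 1118 (inert)

875 lbmol/h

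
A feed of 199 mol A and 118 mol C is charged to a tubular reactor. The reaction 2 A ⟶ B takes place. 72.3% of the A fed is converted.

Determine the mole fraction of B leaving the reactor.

A reacted = 0.723 × 199 = 143.9 mol; ν_A = −2, so ξ = 143.9/2 = 71.94 mol.
Outlet amounts (n = n₀ + ν ξ):
  A: 199 − 2(71.94) = 55.12
  B: 0 + 1(71.94) = 71.94
  C: 118 (inert)
Total out = 245.1 mol; y_B = 71.94 / 245.1 = 0.2936.

0.294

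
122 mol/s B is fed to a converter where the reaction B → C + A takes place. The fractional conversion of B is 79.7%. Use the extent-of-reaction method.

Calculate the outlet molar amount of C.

97.2 mol/s

B reacted = 0.797 × 122 = 97.23 mol/s; ν_B = −1, so ξ = 97.23/1 = 97.23 mol/s.
Outlet amounts (n = n₀ + ν ξ):
  B: 122 − 1(97.23) = 24.77
  C: 0 + 1(97.23) = 97.23
  A: 0 + 1(97.23) = 97.23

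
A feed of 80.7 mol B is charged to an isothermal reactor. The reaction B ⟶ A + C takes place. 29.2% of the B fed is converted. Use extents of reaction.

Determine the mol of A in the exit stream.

B reacted = 0.292 × 80.7 = 23.56 mol; ν_B = −1, so ξ = 23.56/1 = 23.56 mol.
Outlet amounts (n = n₀ + ν ξ):
  B: 80.7 − 1(23.56) = 57.14
  A: 0 + 1(23.56) = 23.56
  C: 0 + 1(23.56) = 23.56

23.6 mol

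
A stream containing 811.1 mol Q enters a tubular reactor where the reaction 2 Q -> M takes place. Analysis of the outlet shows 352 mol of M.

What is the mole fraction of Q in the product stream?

For M: n = n₀ + 1ξ → 352 = 0 + 1ξ, giving ξ = 352 mol.
Outlet amounts (n = n₀ + ν ξ):
  Q: 811.1 − 2(352) = 107.1
  M: 0 + 1(352) = 352
Total out = 459.1 mol; y_Q = 107.1 / 459.1 = 0.2333.

0.233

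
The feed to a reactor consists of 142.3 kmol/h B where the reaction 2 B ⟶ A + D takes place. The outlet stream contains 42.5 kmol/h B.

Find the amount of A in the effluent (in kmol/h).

For B: n = n₀ − 2ξ → 42.5 = 142.3 − 2ξ, giving ξ = 49.9 kmol/h.
Outlet amounts (n = n₀ + ν ξ):
  B: 142.3 − 2(49.9) = 42.5
  A: 0 + 1(49.9) = 49.9
  D: 0 + 1(49.9) = 49.9

49.9 kmol/h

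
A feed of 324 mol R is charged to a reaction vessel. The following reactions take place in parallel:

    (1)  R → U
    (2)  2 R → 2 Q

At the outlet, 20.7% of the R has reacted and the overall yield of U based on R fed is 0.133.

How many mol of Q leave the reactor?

Yield of U: 1ξ₁ / 324 = 0.133 → ξ₁ = 43.09 mol.
Conversion of R: 1ξ₁ + 2ξ₂ = 0.207 × 324 = 67.07 → ξ₂ = 11.99 mol.
Outlet amounts (n = n₀ + Σ ν·ξ):
  R: 324 − 1(43.09) − 2(11.99) = 256.9
  U: 0 + 1(43.09) = 43.09
  Q: 0 + 2(11.99) = 23.98

24 mol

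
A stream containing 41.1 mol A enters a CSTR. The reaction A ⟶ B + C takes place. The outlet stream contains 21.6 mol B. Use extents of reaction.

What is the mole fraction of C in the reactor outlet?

0.344

For B: n = n₀ + 1ξ → 21.6 = 0 + 1ξ, giving ξ = 21.6 mol.
Outlet amounts (n = n₀ + ν ξ):
  A: 41.1 − 1(21.6) = 19.5
  B: 0 + 1(21.6) = 21.6
  C: 0 + 1(21.6) = 21.6
Total out = 62.7 mol; y_C = 21.6 / 62.7 = 0.3445.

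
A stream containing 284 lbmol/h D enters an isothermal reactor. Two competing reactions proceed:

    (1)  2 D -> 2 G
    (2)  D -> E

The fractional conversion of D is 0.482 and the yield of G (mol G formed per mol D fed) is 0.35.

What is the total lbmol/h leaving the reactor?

284 lbmol/h

Yield of G: 2ξ₁ / 284 = 0.35 → ξ₁ = 49.7 lbmol/h.
Conversion of D: 2ξ₁ + 1ξ₂ = 0.482 × 284 = 136.9 → ξ₂ = 37.49 lbmol/h.
Outlet amounts (n = n₀ + Σ ν·ξ):
  D: 284 − 2(49.7) − 1(37.49) = 147.1
  G: 0 + 2(49.7) = 99.4
  E: 0 + 1(37.49) = 37.49
Total out = 147.1 + 99.4 + 37.49 = 284 lbmol/h.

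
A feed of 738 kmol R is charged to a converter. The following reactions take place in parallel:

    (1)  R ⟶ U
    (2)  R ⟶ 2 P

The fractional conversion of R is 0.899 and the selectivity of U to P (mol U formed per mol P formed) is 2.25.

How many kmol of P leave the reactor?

241 kmol

Conversion of R: R consumed = 0.899 × 738 = 663.5 kmol = 1ξ₁ + 1ξ₂.
Selectivity: 1ξ₁ / (2ξ₂) = 2.25 → ξ₁ = 4.5 ξ₂.
Substitute: (1·4.5 + 1) ξ₂ = 663.5 → ξ₂ = 120.6 kmol, ξ₁ = 542.8 kmol.
Outlet amounts (n = n₀ + Σ ν·ξ):
  R: 738 − 1(542.8) − 1(120.6) = 74.54
  U: 0 + 1(542.8) = 542.8
  P: 0 + 2(120.6) = 241.3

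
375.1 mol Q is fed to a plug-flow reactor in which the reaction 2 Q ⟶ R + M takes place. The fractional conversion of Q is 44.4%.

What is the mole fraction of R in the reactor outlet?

Q reacted = 0.444 × 375.1 = 166.5 mol; ν_Q = −2, so ξ = 166.5/2 = 83.27 mol.
Outlet amounts (n = n₀ + ν ξ):
  Q: 375.1 − 2(83.27) = 208.6
  R: 0 + 1(83.27) = 83.27
  M: 0 + 1(83.27) = 83.27
Total out = 375.1 mol; y_R = 83.27 / 375.1 = 0.222.

0.222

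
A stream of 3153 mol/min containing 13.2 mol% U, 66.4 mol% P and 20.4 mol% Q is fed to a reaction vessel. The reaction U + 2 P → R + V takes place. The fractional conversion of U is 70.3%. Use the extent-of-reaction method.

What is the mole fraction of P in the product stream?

U reacted = 0.703 × 416.2 = 292.6 mol/min; ν_U = −1, so ξ = 292.6/1 = 292.6 mol/min.
Outlet amounts (n = n₀ + ν ξ):
  U: 416.2 − 1(292.6) = 123.6
  P: 2094 − 2(292.6) = 1508
  R: 0 + 1(292.6) = 292.6
  V: 0 + 1(292.6) = 292.6
  Q: 643.2 (inert)
Total out = 2860 mol/min; y_P = 1508 / 2860 = 0.5273.

0.527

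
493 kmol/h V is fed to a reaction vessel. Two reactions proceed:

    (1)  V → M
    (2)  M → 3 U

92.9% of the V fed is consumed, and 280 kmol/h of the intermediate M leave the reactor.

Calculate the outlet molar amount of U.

534 kmol/h

Conversion of V: V consumed = 1ξ₁ = 0.929 × 493 → ξ₁ = 458 kmol/h.
M balance: n_M = 0 + 1ξ₁ − 1ξ₂ = 280 → ξ₂ = (1·458 − 280)/1 = 178 kmol/h.
Outlet amounts (n = n₀ + Σ ν·ξ):
  V: 493 − 1(458) = 35
  M: 0 + 1(458) − 1(178) = 280
  U: 0 + 3(178) = 534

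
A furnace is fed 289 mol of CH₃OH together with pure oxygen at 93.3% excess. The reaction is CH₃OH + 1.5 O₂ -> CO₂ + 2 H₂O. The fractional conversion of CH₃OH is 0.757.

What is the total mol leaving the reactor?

1240 mol

Stoichiometric O₂ = 1.5 × 289 = 433.5 mol; O₂ fed = 433.5 × 1.933 = 838 mol.
Fuel reacted = 0.757 × 289 → ξ = 218.8 mol.
Outlet (n = n₀ + ν ξ):
  CH₃OH: 289 − 1(218.8) = 70.23
  O₂: 838 − 1.5(218.8) = 509.8
  CO₂: 0 + 1(218.8) = 218.8
  H₂O: 0 + 2(218.8) = 437.5
Total out = 70.23 + 509.8 + 218.8 + 437.5 = 1236 mol.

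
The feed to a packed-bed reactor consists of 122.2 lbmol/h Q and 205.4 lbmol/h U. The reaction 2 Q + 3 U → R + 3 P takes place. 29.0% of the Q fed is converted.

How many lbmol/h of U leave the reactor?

Q reacted = 0.29 × 122.2 = 35.44 lbmol/h; ν_Q = −2, so ξ = 35.44/2 = 17.72 lbmol/h.
Outlet amounts (n = n₀ + ν ξ):
  Q: 122.2 − 2(17.72) = 86.76
  U: 205.4 − 3(17.72) = 152.2
  R: 0 + 1(17.72) = 17.72
  P: 0 + 3(17.72) = 53.16

152 lbmol/h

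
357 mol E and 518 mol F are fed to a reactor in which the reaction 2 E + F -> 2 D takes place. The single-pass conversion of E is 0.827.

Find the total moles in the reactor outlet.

E reacted = 0.827 × 357 = 295.2 mol; ν_E = −2, so ξ = 295.2/2 = 147.6 mol.
Outlet amounts (n = n₀ + ν ξ):
  E: 357 − 2(147.6) = 61.76
  F: 518 − 1(147.6) = 370.4
  D: 0 + 2(147.6) = 295.2
Total out = 61.76 + 370.4 + 295.2 = 727.4 mol.

727 mol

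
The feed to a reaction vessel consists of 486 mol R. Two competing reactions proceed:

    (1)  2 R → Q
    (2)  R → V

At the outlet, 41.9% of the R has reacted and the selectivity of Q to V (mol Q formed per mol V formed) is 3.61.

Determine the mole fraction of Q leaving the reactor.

Conversion of R: R consumed = 0.419 × 486 = 203.6 mol = 2ξ₁ + 1ξ₂.
Selectivity: 1ξ₁ / (1ξ₂) = 3.61 → ξ₁ = 3.61 ξ₂.
Substitute: (2·3.61 + 1) ξ₂ = 203.6 → ξ₂ = 24.77 mol, ξ₁ = 89.43 mol.
Outlet amounts (n = n₀ + Σ ν·ξ):
  R: 486 − 2(89.43) − 1(24.77) = 282.4
  Q: 0 + 1(89.43) = 89.43
  V: 0 + 1(24.77) = 24.77
Total out = 396.6 mol; y_Q = 89.43 / 396.6 = 0.2255.

0.226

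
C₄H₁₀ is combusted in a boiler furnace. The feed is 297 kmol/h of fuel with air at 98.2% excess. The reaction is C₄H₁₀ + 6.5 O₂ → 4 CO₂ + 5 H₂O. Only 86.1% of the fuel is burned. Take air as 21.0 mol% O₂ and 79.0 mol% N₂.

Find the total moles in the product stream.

18900 kmol/h

Stoichiometric O₂ = 6.5 × 297 = 1930 kmol/h; O₂ fed = 1930 × 1.982 = 3826 kmol/h.
N₂ fed = 3826 × 79/21 = 14390 kmol/h.
Fuel reacted = 0.861 × 297 → ξ = 255.7 kmol/h.
Outlet (n = n₀ + ν ξ):
  C₄H₁₀: 297 − 1(255.7) = 41.28
  O₂: 3826 − 6.5(255.7) = 2164
  N₂: 14390 (inert)
  CO₂: 0 + 4(255.7) = 1023
  H₂O: 0 + 5(255.7) = 1279
Total out = 41.28 + 2164 + 14390 + 1023 + 1279 = 18900 kmol/h.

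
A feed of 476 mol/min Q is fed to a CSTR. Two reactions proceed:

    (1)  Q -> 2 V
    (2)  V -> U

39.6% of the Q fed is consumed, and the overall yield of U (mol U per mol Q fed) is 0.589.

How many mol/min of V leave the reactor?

96.6 mol/min

Conversion of Q: Q consumed = 1ξ₁ = 0.396 × 476 → ξ₁ = 188.5 mol/min.
Yield of U: 1ξ₂ / 476 = 0.589 → ξ₂ = 280.4 mol/min.
Outlet amounts (n = n₀ + Σ ν·ξ):
  Q: 476 − 1(188.5) = 287.5
  V: 0 + 2(188.5) − 1(280.4) = 96.63
  U: 0 + 1(280.4) = 280.4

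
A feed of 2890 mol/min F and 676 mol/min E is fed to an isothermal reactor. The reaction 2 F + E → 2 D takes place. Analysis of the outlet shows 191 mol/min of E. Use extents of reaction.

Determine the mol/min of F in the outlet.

For E: n = n₀ − 1ξ → 191 = 676 − 1ξ, giving ξ = 485 mol/min.
Outlet amounts (n = n₀ + ν ξ):
  F: 2890 − 2(485) = 1920
  E: 676 − 1(485) = 191
  D: 0 + 2(485) = 970

1920 mol/min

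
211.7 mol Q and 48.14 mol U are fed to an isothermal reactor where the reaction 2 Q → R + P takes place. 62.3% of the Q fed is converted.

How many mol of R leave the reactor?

65.9 mol

Q reacted = 0.623 × 211.7 = 131.9 mol; ν_Q = −2, so ξ = 131.9/2 = 65.94 mol.
Outlet amounts (n = n₀ + ν ξ):
  Q: 211.7 − 2(65.94) = 79.81
  R: 0 + 1(65.94) = 65.94
  P: 0 + 1(65.94) = 65.94
  U: 48.14 (inert)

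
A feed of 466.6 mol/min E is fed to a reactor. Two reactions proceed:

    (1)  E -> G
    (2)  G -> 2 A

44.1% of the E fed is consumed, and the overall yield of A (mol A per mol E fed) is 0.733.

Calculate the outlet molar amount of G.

34.8 mol/min

Conversion of E: E consumed = 1ξ₁ = 0.441 × 466.6 → ξ₁ = 205.8 mol/min.
Yield of A: 2ξ₂ / 466.6 = 0.733 → ξ₂ = 171 mol/min.
Outlet amounts (n = n₀ + Σ ν·ξ):
  E: 466.6 − 1(205.8) = 260.8
  G: 0 + 1(205.8) − 1(171) = 34.76
  A: 0 + 2(171) = 342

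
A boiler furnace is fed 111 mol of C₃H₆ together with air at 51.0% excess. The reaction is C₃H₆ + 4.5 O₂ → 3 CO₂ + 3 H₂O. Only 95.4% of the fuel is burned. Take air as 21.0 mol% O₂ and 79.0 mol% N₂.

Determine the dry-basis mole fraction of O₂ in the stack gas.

0.0808

Stoichiometric O₂ = 4.5 × 111 = 499.5 mol; O₂ fed = 499.5 × 1.510 = 754.2 mol.
N₂ fed = 754.2 × 79/21 = 2837 mol.
Fuel reacted = 0.954 × 111 → ξ = 105.9 mol.
Outlet (n = n₀ + ν ξ):
  C₃H₆: 111 − 1(105.9) = 5.106
  O₂: 754.2 − 4.5(105.9) = 277.7
  N₂: 2837 (inert)
  CO₂: 0 + 3(105.9) = 317.7
  H₂O: 0 + 3(105.9) = 317.7
Dry total = 3438 mol; y_O₂ (dry) = 277.7 / 3438 = 0.08078.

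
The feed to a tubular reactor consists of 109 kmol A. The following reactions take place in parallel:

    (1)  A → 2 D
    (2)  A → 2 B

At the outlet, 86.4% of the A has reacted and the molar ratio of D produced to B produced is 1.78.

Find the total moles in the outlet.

203 kmol

Conversion of A: A consumed = 0.864 × 109 = 94.18 kmol = 1ξ₁ + 1ξ₂.
Selectivity: 2ξ₁ / (2ξ₂) = 1.78 → ξ₁ = 1.78 ξ₂.
Substitute: (1·1.78 + 1) ξ₂ = 94.18 → ξ₂ = 33.88 kmol, ξ₁ = 60.3 kmol.
Outlet amounts (n = n₀ + Σ ν·ξ):
  A: 109 − 1(60.3) − 1(33.88) = 14.82
  D: 0 + 2(60.3) = 120.6
  B: 0 + 2(33.88) = 67.75
Total out = 14.82 + 120.6 + 67.75 = 203.2 kmol.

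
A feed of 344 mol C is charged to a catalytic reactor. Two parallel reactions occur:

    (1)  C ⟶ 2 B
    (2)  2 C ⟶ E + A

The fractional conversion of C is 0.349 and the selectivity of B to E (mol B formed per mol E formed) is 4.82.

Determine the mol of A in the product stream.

27.2 mol

Conversion of C: C consumed = 0.349 × 344 = 120.1 mol = 1ξ₁ + 2ξ₂.
Selectivity: 2ξ₁ / (1ξ₂) = 4.82 → ξ₁ = 2.41 ξ₂.
Substitute: (1·2.41 + 2) ξ₂ = 120.1 → ξ₂ = 27.22 mol, ξ₁ = 65.61 mol.
Outlet amounts (n = n₀ + Σ ν·ξ):
  C: 344 − 1(65.61) − 2(27.22) = 223.9
  B: 0 + 2(65.61) = 131.2
  E: 0 + 1(27.22) = 27.22
  A: 0 + 1(27.22) = 27.22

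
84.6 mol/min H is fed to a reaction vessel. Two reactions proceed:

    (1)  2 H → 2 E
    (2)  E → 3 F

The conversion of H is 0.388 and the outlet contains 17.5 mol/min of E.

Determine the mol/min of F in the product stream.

46 mol/min

Conversion of H: H consumed = 2ξ₁ = 0.388 × 84.6 → ξ₁ = 16.41 mol/min.
E balance: n_E = 0 + 2ξ₁ − 1ξ₂ = 17.5 → ξ₂ = (2·16.41 − 17.5)/1 = 15.32 mol/min.
Outlet amounts (n = n₀ + Σ ν·ξ):
  H: 84.6 − 2(16.41) = 51.78
  E: 0 + 2(16.41) − 1(15.32) = 17.5
  F: 0 + 3(15.32) = 45.97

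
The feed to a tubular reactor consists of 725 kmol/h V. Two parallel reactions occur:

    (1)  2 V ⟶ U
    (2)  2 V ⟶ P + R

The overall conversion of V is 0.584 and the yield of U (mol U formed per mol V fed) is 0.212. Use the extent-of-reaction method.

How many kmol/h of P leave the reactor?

Yield of U: 1ξ₁ / 725 = 0.212 → ξ₁ = 153.7 kmol/h.
Conversion of V: 2ξ₁ + 2ξ₂ = 0.584 × 725 = 423.4 → ξ₂ = 58 kmol/h.
Outlet amounts (n = n₀ + Σ ν·ξ):
  V: 725 − 2(153.7) − 2(58) = 301.6
  U: 0 + 1(153.7) = 153.7
  P: 0 + 1(58) = 58
  R: 0 + 1(58) = 58

58 kmol/h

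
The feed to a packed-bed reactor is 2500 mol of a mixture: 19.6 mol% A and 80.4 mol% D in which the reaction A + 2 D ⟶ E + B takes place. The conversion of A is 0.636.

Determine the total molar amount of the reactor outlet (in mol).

2190 mol

A reacted = 0.636 × 490 = 311.6 mol; ν_A = −1, so ξ = 311.6/1 = 311.6 mol.
Outlet amounts (n = n₀ + ν ξ):
  A: 490 − 1(311.6) = 178.4
  D: 2010 − 2(311.6) = 1387
  E: 0 + 1(311.6) = 311.6
  B: 0 + 1(311.6) = 311.6
Total out = 178.4 + 1387 + 311.6 + 311.6 = 2188 mol.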